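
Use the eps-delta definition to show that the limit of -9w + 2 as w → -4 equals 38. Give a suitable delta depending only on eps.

Let eps > 0. We need delta > 0 so that 0 < |w + 4| < delta implies |(-9w + 2) − 38| < eps.
|(-9w + 2) − 38| = |-9w - 36| = 9|w + 4|.
So 9|w + 4| < eps exactly when |w + 4| < eps/9.
Choosing delta = eps/9 gives |(-9w + 2) − 38| = 9|w + 4| < eps whenever |w + 4| < delta.

delta = eps/9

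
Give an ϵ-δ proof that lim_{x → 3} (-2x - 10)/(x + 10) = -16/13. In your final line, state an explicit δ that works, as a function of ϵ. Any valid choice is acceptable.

δ = min(13/2, (169/20)ϵ)

Fix ϵ > 0. We want δ > 0 with 0 < |x − 3| < δ ⇒ |(-2x - 10)/(x + 10) + 16/13| < ϵ.
Combining over a common denominator, (-2x - 10)/(x + 10) + 16/13 = [(-2x - 10)·13 − (-16)·(x + 10)] / [13·(x + 10)] = -10(x − 3) / (13(x + 10)).
So |(-2x - 10)/(x + 10) + 16/13| = 10|x − 3| / (13·|x + 10|).
Require δ ≤ 13/2, so |x + 10| ≥ |13| − |x − 3| > 13 − 13/2 = 13/2.
Hence |(-2x - 10)/(x + 10) + 16/13| < 10|x − 3|/(13·(13/2)) = (20/169)|x − 3|, which is < ϵ once |x − 3| < (169/20)ϵ.
Take δ = min(13/2, (169/20)ϵ). Then 0 < |x − 3| < δ forces both bounds, so |(-2x - 10)/(x + 10) + 16/13| < ϵ.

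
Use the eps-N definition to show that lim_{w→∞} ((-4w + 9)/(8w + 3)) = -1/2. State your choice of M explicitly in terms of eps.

Let eps > 0. We seek M > 0 such that w > M implies |(-4w + 9)/(8w + 3) + 1/2| < eps.
(-4w + 9)/(8w + 3) + 1/2 = (8(-4w + 9) − (-4)(8w + 3)) / (8(8w + 3)) = 84/(8(8w + 3)).
For w > 0 we have 8w + 3 > 8w, so |(-4w + 9)/(8w + 3) + 1/2| = 84/(8(8w + 3)) < 84/(8·8w) = (21/16)/w.
Thus |(-4w + 9)/(8w + 3) + 1/2| < eps whenever w > (21/16)/eps.
Take M = (21/16)/eps. If w > M then |(-4w + 9)/(8w + 3) + 1/2| < (21/16)/w < eps.

M = (21/16)/eps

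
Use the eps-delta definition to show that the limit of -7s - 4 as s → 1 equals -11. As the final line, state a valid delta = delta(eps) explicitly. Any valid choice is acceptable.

delta = eps/7

Let eps > 0 be given. We need delta > 0 so that 0 < |s − 1| < delta implies |(-7s - 4) + 11| < eps.
|(-7s - 4) + 11| = |-7s + 7| = 7|s − 1|.
Thus it suffices that |s − 1| < eps/7.
Choosing delta = eps/7 gives |(-7s - 4) + 11| = 7|s − 1| < eps whenever |s − 1| < delta.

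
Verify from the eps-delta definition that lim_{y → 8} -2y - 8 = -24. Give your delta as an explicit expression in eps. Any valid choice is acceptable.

delta = eps/2

Fix eps > 0. We need delta > 0 so that 0 < |y − 8| < delta implies |(-2y - 8) + 24| < eps.
|(-2y - 8) + 24| = |-2y + 16| = 2|y − 8|.
So 2|y − 8| < eps exactly when |y − 8| < eps/2.
Take delta = eps/2. If 0 < |y − 8| < delta then |(-2y - 8) + 24| = 2|y − 8| < 2·(eps/2) = eps.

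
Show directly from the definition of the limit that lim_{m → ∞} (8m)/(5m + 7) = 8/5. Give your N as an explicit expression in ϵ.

N = (56/25)/ϵ

Fix ϵ > 0. For m ≥ 1, |(8m)/(5m + 7) − (8/5)| = |-56|/(5(5m + 7)) = 56/(5(5m + 7)).
Since 5m + 7 ≥ 5m for m ≥ 1, this is ≤ 56/(5·5m) = (56/25)/m.
So |(8m)/(5m + 7) − (8/5)| < ϵ whenever m > (56/25)/ϵ.
Take N = (56/25)/ϵ. If m > N then |(8m)/(5m + 7) − (8/5)| ≤ (56/25)/m < ϵ.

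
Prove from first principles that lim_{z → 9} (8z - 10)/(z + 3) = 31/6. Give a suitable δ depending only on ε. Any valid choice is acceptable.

Let ε > 0 be given. We want δ > 0 with 0 < |z − 9| < δ ⇒ |(8z - 10)/(z + 3) − (31/6)| < ε.
Combining over a common denominator, (8z - 10)/(z + 3) − (31/6) = [(8z - 10)·12 − 62·(z + 3)] / [12·(z + 3)] = 34(z − 9) / (12(z + 3)).
So |(8z - 10)/(z + 3) − (31/6)| = 34|z − 9| / (12·|z + 3|).
Require δ ≤ 6, so |z + 3| ≥ |12| − |z − 9| > 12 − 6 = 6.
Hence |(8z - 10)/(z + 3) − (31/6)| < 34|z − 9|/(12·6) = (17/36)|z − 9|, which is < ε once |z − 9| < (36/17)ε.
Take δ = min(6, (36/17)ε). Then 0 < |z − 9| < δ forces both bounds, so |(8z - 10)/(z + 3) − (31/6)| < ε.

δ = min(6, (36/17)ε)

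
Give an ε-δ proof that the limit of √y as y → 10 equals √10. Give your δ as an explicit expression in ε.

Let ε > 0. We want δ > 0 such that 0 < |y − 10| < δ implies |√y − √10| < ε.
Multiplying by the conjugate, |√y − √10| = |y − 10|/(√y + √10).
Restrict δ ≤ 10 so that |y − 10| < 10 forces y > 0, and then √y + √10 > √10.
Hence |√y − √10| < |y − 10|/√10, which is < ε once |y − 10| < √10·ε.
Take δ = min(10, √10·ε). If 0 < |y − 10| < δ then y > 0 and |√y − √10| < |y − 10|/√10 < ε.

δ = min(10, √10·ε)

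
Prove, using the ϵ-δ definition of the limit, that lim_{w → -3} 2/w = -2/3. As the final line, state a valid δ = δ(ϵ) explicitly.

Fix ϵ > 0. We seek δ > 0 such that 0 < |w + 3| < δ implies |2/w + 2/3| < ϵ.
|2/w + 2/3| = 2·|-3 − w|/(3·|w|) = 2|w + 3|/(3|w|).
Require δ ≤ 3/2 so that |w| > 3 − 3/2 = 3/2, hence 3|w| > 9/2.
Then |2/w + 2/3| < 2|w + 3|/(9/2), which is < ϵ when |w + 3| < (9/4)ϵ.
Take δ = min(3/2, (9/4)ϵ). Then 0 < |w + 3| < δ gives both |w + 3| < 3/2 and |w + 3| < (9/4)ϵ, so |2/w + 2/3| < ϵ.

δ = min(3/2, (9/4)ϵ)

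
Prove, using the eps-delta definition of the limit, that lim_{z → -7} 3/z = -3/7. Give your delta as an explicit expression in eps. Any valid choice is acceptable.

delta = min(7/2, (49/6)eps)

Fix eps > 0. We seek delta > 0 such that 0 < |z + 7| < delta implies |3/z + 3/7| < eps.
|3/z + 3/7| = 3·|-7 − z|/(7·|z|) = 3|z + 7|/(7|z|).
Require delta ≤ 7/2 so that |z| > 7 − 7/2 = 7/2, hence 7|z| > 49/2.
Then |3/z + 3/7| < 3|z + 7|/(49/2), which is < eps when |z + 7| < (49/6)eps.
Take delta = min(7/2, (49/6)eps). Then 0 < |z + 7| < delta gives both |z + 7| < 7/2 and |z + 7| < (49/6)eps, so |3/z + 3/7| < eps.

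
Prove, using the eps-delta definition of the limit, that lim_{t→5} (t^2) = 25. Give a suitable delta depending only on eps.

Let eps > 0. We seek delta > 0 with 0 < |t − 5| < delta ⇒ |t^2 − 25| < eps.
Factor: t^2 − 25 = (t − 5)(t + 5), so |t^2 − 25| = |t − 5|·|t + 5|.
Restrict delta ≤ 1. Then |t − 5| < 1 gives |t| < 6, so by the triangle inequality |t + 5| ≤ 6 + 5 = 11.
Hence |t^2 − 25| ≤ 11|t − 5|, which is < eps once |t − 5| < eps/11.
Take delta = min(1, eps/11). If 0 < |t − 5| < delta then both bounds hold and |t^2 − 25| ≤ 11|t − 5| < 11·(eps/11) = eps.

delta = min(1, eps/11)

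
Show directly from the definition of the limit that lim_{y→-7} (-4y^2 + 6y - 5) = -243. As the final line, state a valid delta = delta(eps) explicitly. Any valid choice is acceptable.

delta = min(1, eps/66)

Suppose eps > 0. We want delta > 0 such that 0 < |y + 7| < delta implies |(-4y^2 + 6y - 5) + 243| < eps.
(-4y^2 + 6y - 5) + 243 = -4y^2 + 6y + 238 = (y + 7)(-4y + 34).
So |(-4y^2 + 6y - 5) + 243| = |y + 7|·|-4y + 34|.
Require delta ≤ 1. Then |y + 7| < 1 gives |y| < 8, and by the triangle inequality |-4y + 34| ≤ 4·8 + 34 = 66.
Hence |(-4y^2 + 6y - 5) + 243| ≤ 66|y + 7| < eps provided |y + 7| < eps/66.
Choosing delta = min(1, eps/66) ensures both conditions, hence |(-4y^2 + 6y - 5) + 243| < eps.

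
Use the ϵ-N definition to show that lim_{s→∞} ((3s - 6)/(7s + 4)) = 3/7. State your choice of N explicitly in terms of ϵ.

N = (54/49)/ϵ

Suppose ϵ > 0. We seek N > 0 such that s > N implies |(3s - 6)/(7s + 4) − (3/7)| < ϵ.
(3s - 6)/(7s + 4) − (3/7) = (7(3s - 6) − 3(7s + 4)) / (7(7s + 4)) = -54/(7(7s + 4)).
For s > 0 we have 7s + 4 > 7s, so |(3s - 6)/(7s + 4) − (3/7)| = 54/(7(7s + 4)) < 54/(7·7s) = (54/49)/s.
Thus |(3s - 6)/(7s + 4) − (3/7)| < ϵ whenever s > (54/49)/ϵ.
Take N = (54/49)/ϵ. If s > N then |(3s - 6)/(7s + 4) − (3/7)| < (54/49)/s < ϵ.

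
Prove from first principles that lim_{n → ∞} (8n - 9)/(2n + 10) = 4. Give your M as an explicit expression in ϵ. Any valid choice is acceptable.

Let ϵ > 0 be given. For n ≥ 1, |(8n - 9)/(2n + 10) − 4| = |-98|/(2(2n + 10)) = 98/(2(2n + 10)).
Since 2n + 10 ≥ 2n for n ≥ 1, this is ≤ 98/(2·2n) = (49/2)/n.
So |(8n - 9)/(2n + 10) − 4| < ϵ whenever n > (49/2)/ϵ.
Take M = (49/2)/ϵ. If n > M then |(8n - 9)/(2n + 10) − 4| ≤ (49/2)/n < ϵ.

M = (49/2)/ϵ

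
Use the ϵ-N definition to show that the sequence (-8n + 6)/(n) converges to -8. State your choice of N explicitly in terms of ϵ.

N = 6/ϵ

Let ϵ > 0. For n ≥ 1, |(-8n + 6)/(n) + 8| = |6|/((n)) = 6/((n)).
Since n ≥ n for n ≥ 1, this is ≤ 6/(n) = 6/n.
So |(-8n + 6)/(n) + 8| < ϵ whenever n > 6/ϵ.
Take N = 6/ϵ. If n > N then |(-8n + 6)/(n) + 8| ≤ 6/n < ϵ.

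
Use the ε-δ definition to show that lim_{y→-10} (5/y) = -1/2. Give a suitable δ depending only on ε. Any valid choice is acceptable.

δ = min(5, 10ε)

Fix ε > 0. We seek δ > 0 such that 0 < |y + 10| < δ implies |5/y + 1/2| < ε.
|5/y + 1/2| = 5·|-10 − y|/(10·|y|) = 5|y + 10|/(10|y|).
Restrict δ ≤ 5. Then |y + 10| < 5 gives |y| > 5, so 10|y| > 50.
Then |5/y + 1/2| < 5|y + 10|/50, which is < ε when |y + 10| < 10ε.
Take δ = min(5, 10ε). Then 0 < |y + 10| < δ gives both |y + 10| < 5 and |y + 10| < 10ε, so |5/y + 1/2| < ε.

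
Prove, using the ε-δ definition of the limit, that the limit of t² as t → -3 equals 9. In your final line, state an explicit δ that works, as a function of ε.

δ = min(1, ε/7)

Let ε > 0. We seek δ > 0 with 0 < |t + 3| < δ ⇒ |t² − 9| < ε.
Factor: t² − 9 = (t + 3)(t - 3), so |t² − 9| = |t + 3|·|t - 3|.
Impose δ ≤ 1 so that |t| < 4; then |t - 3| ≤ 7.
Hence |t² − 9| ≤ 7|t + 3|, which is < ε once |t + 3| < ε/7.
Take δ = min(1, ε/7). If 0 < |t + 3| < δ then both bounds hold and |t² − 9| ≤ 7|t + 3| < 7·(ε/7) = ε.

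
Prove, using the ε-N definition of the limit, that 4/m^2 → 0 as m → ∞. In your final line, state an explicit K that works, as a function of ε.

K = (4/ε)^{1/2}

Fix ε > 0. For m ≥ 1, |4/m^2 − 0| = 4/m^2.
4/m^2 < ε ⇔ m^2 > 4/ε ⇔ m > (4/ε)^{1/2}.
Take K = (4/ε)^{1/2}. Then m > K implies 4/m^2 < ε.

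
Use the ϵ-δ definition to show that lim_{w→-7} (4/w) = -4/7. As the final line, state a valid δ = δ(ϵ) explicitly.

δ = min(7/2, (49/8)ϵ)

Fix ϵ > 0. We seek δ > 0 such that 0 < |w + 7| < δ implies |4/w + 4/7| < ϵ.
|4/w + 4/7| = 4·|-7 − w|/(7·|w|) = 4|w + 7|/(7|w|).
Restrict δ ≤ 7/2. Then |w + 7| < 7/2 gives |w| > 7/2, so 7|w| > 49/2.
Then |4/w + 4/7| < 4|w + 7|/(49/2), which is < ϵ when |w + 7| < (49/8)ϵ.
Take δ = min(7/2, (49/8)ϵ). Then 0 < |w + 7| < δ gives both |w + 7| < 7/2 and |w + 7| < (49/8)ϵ, so |4/w + 4/7| < ϵ.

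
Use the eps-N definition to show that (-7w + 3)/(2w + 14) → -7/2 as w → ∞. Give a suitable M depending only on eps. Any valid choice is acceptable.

Fix eps > 0. We seek M > 0 such that w > M implies |(-7w + 3)/(2w + 14) + 7/2| < eps.
(-7w + 3)/(2w + 14) + 7/2 = (2(-7w + 3) − (-7)(2w + 14)) / (2(2w + 14)) = 104/(2(2w + 14)).
For w > 0 we have 2w + 14 > 2w, so |(-7w + 3)/(2w + 14) + 7/2| = 104/(2(2w + 14)) < 104/(2·2w) = 26/w.
Thus |(-7w + 3)/(2w + 14) + 7/2| < eps whenever w > 26/eps.
Take M = 26/eps. If w > M then |(-7w + 3)/(2w + 14) + 7/2| < 26/w < eps.

M = 26/eps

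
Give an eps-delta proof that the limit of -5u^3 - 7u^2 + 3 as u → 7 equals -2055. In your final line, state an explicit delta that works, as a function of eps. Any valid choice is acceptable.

delta = min(2, eps/1077)

Suppose eps > 0. We want delta > 0 such that 0 < |u − 7| < delta implies |(-5u^3 - 7u^2 + 3) + 2055| < eps.
(-5u^3 - 7u^2 + 3) + 2055 = -5u^3 - 7u^2 + 2058 = (u − 7)(-5u^2 - 42u - 294).
So |(-5u^3 - 7u^2 + 3) + 2055| = |u − 7|·|-5u^2 - 42u - 294|.
Assume first that |u − 7| < 2, so |u| < 9. Then |-5u^2 - 42u - 294| ≤ 5·9^2 + 42·9 + 294 = 1077.
Hence |(-5u^3 - 7u^2 + 3) + 2055| ≤ 1077|u − 7| < eps provided |u − 7| < eps/1077.
Take delta = min(2, eps/1077). Then 0 < |u − 7| < delta gives both |u − 7| < 2 and |u − 7| < eps/1077, so |(-5u^3 - 7u^2 + 3) + 2055| < eps.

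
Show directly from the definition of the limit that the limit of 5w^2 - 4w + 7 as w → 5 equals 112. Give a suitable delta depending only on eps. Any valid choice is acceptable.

delta = min(1, eps/51)

Let eps > 0. We want delta > 0 such that 0 < |w − 5| < delta implies |(5w^2 - 4w + 7) − 112| < eps.
(5w^2 - 4w + 7) − 112 = 5w^2 - 4w - 105 = (w − 5)(5w + 21).
So |(5w^2 - 4w + 7) − 112| = |w − 5|·|5w + 21|.
Require delta ≤ 1. Then |w − 5| < 1 gives |w| < 6, and by the triangle inequality |5w + 21| ≤ 5·6 + 21 = 51.
Hence |(5w^2 - 4w + 7) − 112| ≤ 51|w − 5| < eps provided |w − 5| < eps/51.
Take delta = min(1, eps/51). Then 0 < |w − 5| < delta gives both |w − 5| < 1 and |w − 5| < eps/51, so |(5w^2 - 4w + 7) − 112| < eps.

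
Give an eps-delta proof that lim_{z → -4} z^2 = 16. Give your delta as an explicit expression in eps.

Let eps > 0. We seek delta > 0 with 0 < |z + 4| < delta ⇒ |z^2 − 16| < eps.
Factor: z^2 − 16 = (z + 4)(z - 4), so |z^2 − 16| = |z + 4|·|z - 4|.
Restrict delta ≤ 1. Then |z + 4| < 1 gives |z| < 5, so by the triangle inequality |z - 4| ≤ 5 + 4 = 9.
Hence |z^2 − 16| ≤ 9|z + 4|, which is < eps once |z + 4| < eps/9.
Take delta = min(1, eps/9). If 0 < |z + 4| < delta then both bounds hold and |z^2 − 16| ≤ 9|z + 4| < 9·(eps/9) = eps.

delta = min(1, eps/9)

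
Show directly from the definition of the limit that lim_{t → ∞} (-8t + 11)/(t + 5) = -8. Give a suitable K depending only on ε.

Let ε > 0 be given. We seek K > 0 such that t > K implies |(-8t + 11)/(t + 5) + 8| < ε.
(-8t + 11)/(t + 5) + 8 = ((-8t + 11) − (-8)(t + 5)) / ((t + 5)) = 51/((t + 5)).
For t > 0 we have t + 5 > t, so |(-8t + 11)/(t + 5) + 8| = 51/((t + 5)) < 51/(t) = 51/t.
Thus |(-8t + 11)/(t + 5) + 8| < ε whenever t > 51/ε.
Take K = 51/ε. If t > K then |(-8t + 11)/(t + 5) + 8| < 51/t < ε.

K = 51/ε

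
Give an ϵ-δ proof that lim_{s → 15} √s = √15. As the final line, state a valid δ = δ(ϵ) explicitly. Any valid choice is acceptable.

Let ϵ > 0. We want δ > 0 such that 0 < |s − 15| < δ implies |√s − √15| < ϵ.
Multiplying by the conjugate, |√s − √15| = |s − 15|/(√s + √15).
Restrict δ ≤ 15 so that |s − 15| < 15 forces s > 0, and then √s + √15 > √15.
Hence |√s − √15| < |s − 15|/√15, which is < ϵ once |s − 15| < √15·ϵ.
Take δ = min(15, √15·ϵ). If 0 < |s − 15| < δ then s > 0 and |√s − √15| < |s − 15|/√15 < ϵ.

δ = min(15, √15·ϵ)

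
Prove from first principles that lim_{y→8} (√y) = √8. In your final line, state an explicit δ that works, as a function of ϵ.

Let ϵ > 0. We want δ > 0 such that 0 < |y − 8| < δ implies |√y − √8| < ϵ.
Multiplying by the conjugate, |√y − √8| = |y − 8|/(√y + √8).
Restrict δ ≤ 8 so that |y − 8| < 8 forces y > 0, and then √y + √8 > √8.
Hence |√y − √8| < |y − 8|/√8, which is < ϵ once |y − 8| < √8·ϵ.
Take δ = min(8, √8·ϵ). If 0 < |y − 8| < δ then y > 0 and |√y − √8| < |y − 8|/√8 < ϵ.

δ = min(8, √8·ϵ)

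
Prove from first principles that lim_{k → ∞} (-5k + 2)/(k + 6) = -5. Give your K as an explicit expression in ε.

K = 32/ε

Let ε > 0 be given. For k ≥ 1, |(-5k + 2)/(k + 6) + 5| = |32|/((k + 6)) = 32/((k + 6)).
Since k + 6 ≥ k for k ≥ 1, this is ≤ 32/(k) = 32/k.
So |(-5k + 2)/(k + 6) + 5| < ε whenever k > 32/ε.
Take K = 32/ε. If k > K then |(-5k + 2)/(k + 6) + 5| ≤ 32/k < ε.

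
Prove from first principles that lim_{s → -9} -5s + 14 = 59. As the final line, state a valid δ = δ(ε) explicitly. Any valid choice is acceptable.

δ = ε/5

Let ε > 0. We need δ > 0 so that 0 < |s + 9| < δ implies |(-5s + 14) − 59| < ε.
Since (-5s + 14) − 59 = -5(s + 9), we have |(-5s + 14) − 59| = 5|s + 9|.
So 5|s + 9| < ε exactly when |s + 9| < ε/5.
Take δ = ε/5. If 0 < |s + 9| < δ then |(-5s + 14) − 59| = 5|s + 9| < 5·(ε/5) = ε.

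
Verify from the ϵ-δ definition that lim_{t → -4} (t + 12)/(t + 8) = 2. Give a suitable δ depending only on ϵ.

Let ϵ > 0. We want δ > 0 with 0 < |t + 4| < δ ⇒ |(t + 12)/(t + 8) − 2| < ϵ.
Combining over a common denominator, (t + 12)/(t + 8) − 2 = [(t + 12)·4 − 8·(t + 8)] / [4·(t + 8)] = -4(t + 4) / (4(t + 8)).
So |(t + 12)/(t + 8) − 2| = 4|t + 4| / (4·|t + 8|).
Restrict δ ≤ 2. Then |t + 4| < 2 gives |t + 8| = |(t + 4) + 4| ≥ 4 − 2 = 2.
Hence |(t + 12)/(t + 8) − 2| < 4|t + 4|/(4·2) = (1/2)|t + 4|, which is < ϵ once |t + 4| < 2ϵ.
Take δ = min(2, 2ϵ). Then 0 < |t + 4| < δ forces both bounds, so |(t + 12)/(t + 8) − 2| < ϵ.

δ = min(2, 2ϵ)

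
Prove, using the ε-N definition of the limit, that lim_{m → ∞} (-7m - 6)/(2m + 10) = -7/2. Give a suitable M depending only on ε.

M = (29/2)/ε

Let ε > 0. For m ≥ 1, |(-7m - 6)/(2m + 10) + 7/2| = |58|/(2(2m + 10)) = 58/(2(2m + 10)).
Since 2m + 10 ≥ 2m for m ≥ 1, this is ≤ 58/(2·2m) = (29/2)/m.
So |(-7m - 6)/(2m + 10) + 7/2| < ε whenever m > (29/2)/ε.
Take M = (29/2)/ε. If m > M then |(-7m - 6)/(2m + 10) + 7/2| ≤ (29/2)/m < ε.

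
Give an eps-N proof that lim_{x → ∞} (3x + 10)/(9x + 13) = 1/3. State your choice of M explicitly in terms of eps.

M = (17/27)/eps

Let eps > 0 be given. We seek M > 0 such that x > M implies |(3x + 10)/(9x + 13) − (1/3)| < eps.
(3x + 10)/(9x + 13) − (1/3) = (9(3x + 10) − 3(9x + 13)) / (9(9x + 13)) = 51/(9(9x + 13)).
For x > 0 we have 9x + 13 > 9x, so |(3x + 10)/(9x + 13) − (1/3)| = 51/(9(9x + 13)) < 51/(9·9x) = (17/27)/x.
Thus |(3x + 10)/(9x + 13) − (1/3)| < eps whenever x > (17/27)/eps.
Take M = (17/27)/eps. If x > M then |(3x + 10)/(9x + 13) − (1/3)| < (17/27)/x < eps.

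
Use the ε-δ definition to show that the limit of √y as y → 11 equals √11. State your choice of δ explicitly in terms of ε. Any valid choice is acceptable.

Let ε > 0 be given. We want δ > 0 such that 0 < |y − 11| < δ implies |√y − √11| < ε.
Multiplying by the conjugate, |√y − √11| = |y − 11|/(√y + √11).
Restrict δ ≤ 11 so that |y − 11| < 11 forces y > 0, and then √y + √11 > √11.
Hence |√y − √11| < |y − 11|/√11, which is < ε once |y − 11| < √11·ε.
Take δ = min(11, √11·ε). If 0 < |y − 11| < δ then y > 0 and |√y − √11| < |y − 11|/√11 < ε.

δ = min(11, √11·ε)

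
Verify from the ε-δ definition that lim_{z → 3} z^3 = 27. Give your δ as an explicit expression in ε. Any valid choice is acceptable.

δ = min(2, ε/49)

Fix ε > 0. We seek δ > 0 with 0 < |z − 3| < δ ⇒ |z^3 − 27| < ε.
Factor: z^3 − 27 = (z − 3)(z^2 + 3z + 9), so |z^3 − 27| = |z − 3|·|z^2 + 3z + 9|.
Restrict δ ≤ 2. Then |z − 3| < 2 gives |z| < 5, so by the triangle inequality |z^2 + 3z + 9| ≤ 5^2 + 3·5 + 9 = 49.
Hence |z^3 − 27| ≤ 49|z − 3|, which is < ε once |z − 3| < ε/49.
Take δ = min(2, ε/49). If 0 < |z − 3| < δ then both bounds hold and |z^3 − 27| ≤ 49|z − 3| < 49·(ε/49) = ε.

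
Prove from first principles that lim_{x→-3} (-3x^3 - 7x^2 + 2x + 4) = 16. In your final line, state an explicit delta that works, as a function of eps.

Let eps > 0 be given. We want delta > 0 such that 0 < |x + 3| < delta implies |(-3x^3 - 7x^2 + 2x + 4) − 16| < eps.
(-3x^3 - 7x^2 + 2x + 4) − 16 = -3x^3 - 7x^2 + 2x - 12 = (x + 3)(-3x^2 + 2x - 4).
So |(-3x^3 - 7x^2 + 2x + 4) − 16| = |x + 3|·|-3x^2 + 2x - 4|.
Assume first that |x + 3| < 2, so |x| < 5. Then |-3x^2 + 2x - 4| ≤ 3·5^2 + 2·5 + 4 = 89.
Hence |(-3x^3 - 7x^2 + 2x + 4) − 16| ≤ 89|x + 3| < eps provided |x + 3| < eps/89.
Take delta = min(2, eps/89). Then 0 < |x + 3| < delta gives both |x + 3| < 2 and |x + 3| < eps/89, so |(-3x^3 - 7x^2 + 2x + 4) − 16| < eps.

delta = min(2, eps/89)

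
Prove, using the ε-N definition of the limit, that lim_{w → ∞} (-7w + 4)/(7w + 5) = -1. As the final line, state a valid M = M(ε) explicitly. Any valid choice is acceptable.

Let ε > 0 be given. We seek M > 0 such that w > M implies |(-7w + 4)/(7w + 5) + 1| < ε.
(-7w + 4)/(7w + 5) + 1 = (7(-7w + 4) − (-7)(7w + 5)) / (7(7w + 5)) = 63/(7(7w + 5)).
For w > 0 we have 7w + 5 > 7w, so |(-7w + 4)/(7w + 5) + 1| = 63/(7(7w + 5)) < 63/(7·7w) = (9/7)/w.
Thus |(-7w + 4)/(7w + 5) + 1| < ε whenever w > (9/7)/ε.
Take M = (9/7)/ε. If w > M then |(-7w + 4)/(7w + 5) + 1| < (9/7)/w < ε.

M = (9/7)/ε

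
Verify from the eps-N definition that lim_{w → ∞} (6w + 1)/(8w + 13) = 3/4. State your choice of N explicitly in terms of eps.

Suppose eps > 0. We seek N > 0 such that w > N implies |(6w + 1)/(8w + 13) − (3/4)| < eps.
(6w + 1)/(8w + 13) − (3/4) = (8(6w + 1) − 6(8w + 13)) / (8(8w + 13)) = -70/(8(8w + 13)).
For w > 0 we have 8w + 13 > 8w, so |(6w + 1)/(8w + 13) − (3/4)| = 70/(8(8w + 13)) < 70/(8·8w) = (35/32)/w.
Thus |(6w + 1)/(8w + 13) − (3/4)| < eps whenever w > (35/32)/eps.
Take N = (35/32)/eps. If w > N then |(6w + 1)/(8w + 13) − (3/4)| < (35/32)/w < eps.

N = (35/32)/eps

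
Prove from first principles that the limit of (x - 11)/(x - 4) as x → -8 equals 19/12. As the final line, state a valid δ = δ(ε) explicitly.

δ = min(6, (72/7)ε)

Fix ε > 0. We want δ > 0 with 0 < |x + 8| < δ ⇒ |(x - 11)/(x - 4) − (19/12)| < ε.
Combining over a common denominator, (x - 11)/(x - 4) − (19/12) = [(x - 11)·(-12) − (-19)·(x - 4)] / [(-12)·(x - 4)] = 7(x + 8) / ((-12)(x - 4)).
So |(x - 11)/(x - 4) − (19/12)| = 7|x + 8| / (12·|x − 4|).
Require δ ≤ 6, so |x − 4| ≥ |-12| − |x + 8| > 12 − 6 = 6.
Hence |(x - 11)/(x - 4) − (19/12)| < 7|x + 8|/(12·6) = (7/72)|x + 8|, which is < ε once |x + 8| < (72/7)ε.
Take δ = min(6, (72/7)ε). Then 0 < |x + 8| < δ forces both bounds, so |(x - 11)/(x - 4) − (19/12)| < ε.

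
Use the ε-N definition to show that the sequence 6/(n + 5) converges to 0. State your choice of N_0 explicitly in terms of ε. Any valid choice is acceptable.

N_0 = 6/ε

Fix ε > 0. For n ≥ 1, |6/(n + 5) − 0| = 6/(n + 5) ≤ 6/n.
We need 6/n < ε, i.e. n > 6/ε.
Take N_0 = 6/ε. If n > N_0 then |6/(n + 5)| ≤ 6/n < ε.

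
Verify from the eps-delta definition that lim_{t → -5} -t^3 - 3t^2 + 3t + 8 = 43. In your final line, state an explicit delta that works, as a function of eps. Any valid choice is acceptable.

delta = min(1, eps/55)

Let eps > 0 be given. We want delta > 0 such that 0 < |t + 5| < delta implies |(-t^3 - 3t^2 + 3t + 8) − 43| < eps.
(-t^3 - 3t^2 + 3t + 8) − 43 = -t^3 - 3t^2 + 3t - 35 = (t + 5)(-t^2 + 2t - 7).
So |(-t^3 - 3t^2 + 3t + 8) − 43| = |t + 5|·|-t^2 + 2t - 7|.
Require delta ≤ 1. Then |t + 5| < 1 gives |t| < 6, and by the triangle inequality |-t^2 + 2t - 7| ≤ 6^2 + 2·6 + 7 = 55.
Hence |(-t^3 - 3t^2 + 3t + 8) − 43| ≤ 55|t + 5| < eps provided |t + 5| < eps/55.
Take delta = min(1, eps/55). Then 0 < |t + 5| < delta gives both |t + 5| < 1 and |t + 5| < eps/55, so |(-t^3 - 3t^2 + 3t + 8) − 43| < eps.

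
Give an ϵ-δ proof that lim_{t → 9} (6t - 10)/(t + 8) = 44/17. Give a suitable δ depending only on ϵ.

Suppose ϵ > 0. We want δ > 0 with 0 < |t − 9| < δ ⇒ |(6t - 10)/(t + 8) − (44/17)| < ϵ.
Combining over a common denominator, (6t - 10)/(t + 8) − (44/17) = [(6t - 10)·17 − 44·(t + 8)] / [17·(t + 8)] = 58(t − 9) / (17(t + 8)).
So |(6t - 10)/(t + 8) − (44/17)| = 58|t − 9| / (17·|t + 8|).
Require δ ≤ 17/2, so |t + 8| ≥ |17| − |t − 9| > 17 − 17/2 = 17/2.
Hence |(6t - 10)/(t + 8) − (44/17)| < 58|t − 9|/(17·(17/2)) = (116/289)|t − 9|, which is < ϵ once |t − 9| < (289/116)ϵ.
Take δ = min(17/2, (289/116)ϵ). Then 0 < |t − 9| < δ forces both bounds, so |(6t - 10)/(t + 8) − (44/17)| < ϵ.

δ = min(17/2, (289/116)ϵ)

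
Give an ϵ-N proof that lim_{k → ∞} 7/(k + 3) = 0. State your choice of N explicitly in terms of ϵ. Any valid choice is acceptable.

Let ϵ > 0 be given. For k ≥ 1, |7/(k + 3) − 0| = 7/(k + 3) ≤ 7/k.
We need 7/k < ϵ, i.e. k > 7/ϵ.
Take N = 7/ϵ. If k > N then |7/(k + 3)| ≤ 7/k < ϵ.

N = 7/ϵ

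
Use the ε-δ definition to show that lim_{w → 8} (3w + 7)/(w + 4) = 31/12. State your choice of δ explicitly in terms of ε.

δ = min(6, (72/5)ε)

Let ε > 0 be given. We want δ > 0 with 0 < |w − 8| < δ ⇒ |(3w + 7)/(w + 4) − (31/12)| < ε.
Combining over a common denominator, (3w + 7)/(w + 4) − (31/12) = [(3w + 7)·12 − 31·(w + 4)] / [12·(w + 4)] = 5(w − 8) / (12(w + 4)).
So |(3w + 7)/(w + 4) − (31/12)| = 5|w − 8| / (12·|w + 4|).
Restrict δ ≤ 6. Then |w − 8| < 6 gives |w + 4| = |(w − 8) + 12| ≥ 12 − 6 = 6.
Hence |(3w + 7)/(w + 4) − (31/12)| < 5|w − 8|/(12·6) = (5/72)|w − 8|, which is < ε once |w − 8| < (72/5)ε.
Take δ = min(6, (72/5)ε). Then 0 < |w − 8| < δ forces both bounds, so |(3w + 7)/(w + 4) − (31/12)| < ε.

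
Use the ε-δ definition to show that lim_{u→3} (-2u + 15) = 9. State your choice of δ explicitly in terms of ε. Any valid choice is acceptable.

δ = ε/2

Let ε > 0. We need δ > 0 so that 0 < |u − 3| < δ implies |(-2u + 15) − 9| < ε.
Since (-2u + 15) − 9 = -2(u − 3), we have |(-2u + 15) − 9| = 2|u − 3|.
Thus it suffices that |u − 3| < ε/2.
Choosing δ = ε/2 gives |(-2u + 15) − 9| = 2|u − 3| < ε whenever |u − 3| < δ.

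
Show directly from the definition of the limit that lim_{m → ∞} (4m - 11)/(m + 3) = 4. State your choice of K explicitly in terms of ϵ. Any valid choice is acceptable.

K = 23/ϵ

Fix ϵ > 0. For m ≥ 1, |(4m - 11)/(m + 3) − 4| = |-23|/((m + 3)) = 23/((m + 3)).
Since m + 3 ≥ m for m ≥ 1, this is ≤ 23/(m) = 23/m.
So |(4m - 11)/(m + 3) − 4| < ϵ whenever m > 23/ϵ.
Take K = 23/ϵ. If m > K then |(4m - 11)/(m + 3) − 4| ≤ 23/m < ϵ.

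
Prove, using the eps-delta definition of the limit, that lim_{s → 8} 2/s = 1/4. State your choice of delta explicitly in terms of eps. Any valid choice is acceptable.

delta = min(4, 16eps)

Let eps > 0. We seek delta > 0 such that 0 < |s − 8| < delta implies |2/s − (1/4)| < eps.
|2/s − (1/4)| = 2·|8 − s|/(8·|s|) = 2|s − 8|/(8|s|).
Require delta ≤ 4 so that |s| > 8 − 4 = 4, hence 8|s| > 32.
Then |2/s − (1/4)| < 2|s − 8|/32, which is < eps when |s − 8| < 16eps.
Take delta = min(4, 16eps). Then 0 < |s − 8| < delta gives both |s − 8| < 4 and |s − 8| < 16eps, so |2/s − (1/4)| < eps.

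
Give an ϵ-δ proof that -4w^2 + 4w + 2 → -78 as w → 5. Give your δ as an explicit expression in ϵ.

Let ϵ > 0. We want δ > 0 such that 0 < |w − 5| < δ implies |(-4w^2 + 4w + 2) + 78| < ϵ.
(-4w^2 + 4w + 2) + 78 = -4w^2 + 4w + 80 = (w − 5)(-4w - 16).
So |(-4w^2 + 4w + 2) + 78| = |w − 5|·|-4w - 16|.
Require δ ≤ 1. Then |w − 5| < 1 gives |w| < 6, and by the triangle inequality |-4w - 16| ≤ 4·6 + 16 = 40.
Hence |(-4w^2 + 4w + 2) + 78| ≤ 40|w − 5| < ϵ provided |w − 5| < ϵ/40.
Choosing δ = min(1, ϵ/40) ensures both conditions, hence |(-4w^2 + 4w + 2) + 78| < ϵ.

δ = min(1, ϵ/40)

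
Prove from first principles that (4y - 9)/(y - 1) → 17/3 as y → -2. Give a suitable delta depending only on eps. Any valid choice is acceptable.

delta = min(3/2, (9/10)eps)

Let eps > 0. We want delta > 0 with 0 < |y + 2| < delta ⇒ |(4y - 9)/(y - 1) − (17/3)| < eps.
Combining over a common denominator, (4y - 9)/(y - 1) − (17/3) = [(4y - 9)·(-3) − (-17)·(y - 1)] / [(-3)·(y - 1)] = 5(y + 2) / ((-3)(y - 1)).
So |(4y - 9)/(y - 1) − (17/3)| = 5|y + 2| / (3·|y − 1|).
Restrict delta ≤ 3/2. Then |y + 2| < 3/2 gives |y − 1| = |(y + 2) + (-3)| ≥ 3 − 3/2 = 3/2.
Hence |(4y - 9)/(y - 1) − (17/3)| < 5|y + 2|/(3·(3/2)) = (10/9)|y + 2|, which is < eps once |y + 2| < (9/10)eps.
Take delta = min(3/2, (9/10)eps). Then 0 < |y + 2| < delta forces both bounds, so |(4y - 9)/(y - 1) − (17/3)| < eps.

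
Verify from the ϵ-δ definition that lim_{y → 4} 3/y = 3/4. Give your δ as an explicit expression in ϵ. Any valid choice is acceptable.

Let ϵ > 0 be given. We seek δ > 0 such that 0 < |y − 4| < δ implies |3/y − (3/4)| < ϵ.
|3/y − (3/4)| = 3·|4 − y|/(4·|y|) = 3|y − 4|/(4|y|).
Restrict δ ≤ 2. Then |y − 4| < 2 gives |y| > 2, so 4|y| > 8.
Then |3/y − (3/4)| < 3|y − 4|/8, which is < ϵ when |y − 4| < (8/3)ϵ.
Take δ = min(2, (8/3)ϵ). Then 0 < |y − 4| < δ gives both |y − 4| < 2 and |y − 4| < (8/3)ϵ, so |3/y − (3/4)| < ϵ.

δ = min(2, (8/3)ϵ)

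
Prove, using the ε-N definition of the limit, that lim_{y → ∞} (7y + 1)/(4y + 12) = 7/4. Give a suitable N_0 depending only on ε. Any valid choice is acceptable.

N_0 = 5/ε

Suppose ε > 0. We seek N_0 > 0 such that y > N_0 implies |(7y + 1)/(4y + 12) − (7/4)| < ε.
(7y + 1)/(4y + 12) − (7/4) = (4(7y + 1) − 7(4y + 12)) / (4(4y + 12)) = -80/(4(4y + 12)).
For y > 0 we have 4y + 12 > 4y, so |(7y + 1)/(4y + 12) − (7/4)| = 80/(4(4y + 12)) < 80/(4·4y) = 5/y.
Thus |(7y + 1)/(4y + 12) − (7/4)| < ε whenever y > 5/ε.
Take N_0 = 5/ε. If y > N_0 then |(7y + 1)/(4y + 12) − (7/4)| < 5/y < ε.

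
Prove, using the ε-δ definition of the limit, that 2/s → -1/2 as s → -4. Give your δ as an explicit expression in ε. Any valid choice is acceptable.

Suppose ε > 0. We seek δ > 0 such that 0 < |s + 4| < δ implies |2/s + 1/2| < ε.
|2/s + 1/2| = 2·|-4 − s|/(4·|s|) = 2|s + 4|/(4|s|).
Require δ ≤ 2 so that |s| > 4 − 2 = 2, hence 4|s| > 8.
Then |2/s + 1/2| < 2|s + 4|/8, which is < ε when |s + 4| < 4ε.
Take δ = min(2, 4ε). Then 0 < |s + 4| < δ gives both |s + 4| < 2 and |s + 4| < 4ε, so |2/s + 1/2| < ε.

δ = min(2, 4ε)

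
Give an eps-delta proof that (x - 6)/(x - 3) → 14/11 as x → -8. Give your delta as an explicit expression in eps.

Let eps > 0. We want delta > 0 with 0 < |x + 8| < delta ⇒ |(x - 6)/(x - 3) − (14/11)| < eps.
Combining over a common denominator, (x - 6)/(x - 3) − (14/11) = [(x - 6)·(-11) − (-14)·(x - 3)] / [(-11)·(x - 3)] = 3(x + 8) / ((-11)(x - 3)).
So |(x - 6)/(x - 3) − (14/11)| = 3|x + 8| / (11·|x − 3|).
Restrict delta ≤ 11/2. Then |x + 8| < 11/2 gives |x − 3| = |(x + 8) + (-11)| ≥ 11 − 11/2 = 11/2.
Hence |(x - 6)/(x - 3) − (14/11)| < 3|x + 8|/(11·(11/2)) = (6/121)|x + 8|, which is < eps once |x + 8| < (121/6)eps.
Take delta = min(11/2, (121/6)eps). Then 0 < |x + 8| < delta forces both bounds, so |(x - 6)/(x - 3) − (14/11)| < eps.

delta = min(11/2, (121/6)eps)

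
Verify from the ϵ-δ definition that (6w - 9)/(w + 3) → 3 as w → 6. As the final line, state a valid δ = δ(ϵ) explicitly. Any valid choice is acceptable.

δ = min(9/2, (3/2)ϵ)

Let ϵ > 0. We want δ > 0 with 0 < |w − 6| < δ ⇒ |(6w - 9)/(w + 3) − 3| < ϵ.
Combining over a common denominator, (6w - 9)/(w + 3) − 3 = [(6w - 9)·9 − 27·(w + 3)] / [9·(w + 3)] = 27(w − 6) / (9(w + 3)).
So |(6w - 9)/(w + 3) − 3| = 27|w − 6| / (9·|w + 3|).
Require δ ≤ 9/2, so |w + 3| ≥ |9| − |w − 6| > 9 − 9/2 = 9/2.
Hence |(6w - 9)/(w + 3) − 3| < 27|w − 6|/(9·(9/2)) = (2/3)|w − 6|, which is < ϵ once |w − 6| < (3/2)ϵ.
Take δ = min(9/2, (3/2)ϵ). Then 0 < |w − 6| < δ forces both bounds, so |(6w - 9)/(w + 3) − 3| < ϵ.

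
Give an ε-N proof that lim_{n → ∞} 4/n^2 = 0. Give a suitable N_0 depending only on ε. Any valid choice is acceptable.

Let ε > 0 be given. For n ≥ 1, |4/n^2 − 0| = 4/n^2.
4/n^2 < ε ⇔ n^2 > 4/ε ⇔ n > (4/ε)^{1/2}.
Take N_0 = (4/ε)^{1/2}. Then n > N_0 implies 4/n^2 < ε.

N_0 = (4/ε)^{1/2}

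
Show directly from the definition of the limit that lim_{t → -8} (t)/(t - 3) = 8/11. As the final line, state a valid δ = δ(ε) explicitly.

Let ε > 0 be given. We want δ > 0 with 0 < |t + 8| < δ ⇒ |(t)/(t - 3) − (8/11)| < ε.
Combining over a common denominator, (t)/(t - 3) − (8/11) = [(t)·(-11) − (-8)·(t - 3)] / [(-11)·(t - 3)] = -3(t + 8) / ((-11)(t - 3)).
So |(t)/(t - 3) − (8/11)| = 3|t + 8| / (11·|t − 3|).
Require δ ≤ 11/2, so |t − 3| ≥ |-11| − |t + 8| > 11 − 11/2 = 11/2.
Hence |(t)/(t - 3) − (8/11)| < 3|t + 8|/(11·(11/2)) = (6/121)|t + 8|, which is < ε once |t + 8| < (121/6)ε.
Take δ = min(11/2, (121/6)ε). Then 0 < |t + 8| < δ forces both bounds, so |(t)/(t - 3) − (8/11)| < ε.

δ = min(11/2, (121/6)ε)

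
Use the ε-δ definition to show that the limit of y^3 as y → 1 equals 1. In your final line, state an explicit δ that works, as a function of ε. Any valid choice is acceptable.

δ = min(2, ε/13)

Let ε > 0 be given. We seek δ > 0 with 0 < |y − 1| < δ ⇒ |y^3 − 1| < ε.
Factor: y^3 − 1 = (y − 1)(y^2 + y + 1), so |y^3 − 1| = |y − 1|·|y^2 + y + 1|.
Impose δ ≤ 2 so that |y| < 3; then |y^2 + y + 1| ≤ 13.
Hence |y^3 − 1| ≤ 13|y − 1|, which is < ε once |y − 1| < ε/13.
Take δ = min(2, ε/13). If 0 < |y − 1| < δ then both bounds hold and |y^3 − 1| ≤ 13|y − 1| < 13·(ε/13) = ε.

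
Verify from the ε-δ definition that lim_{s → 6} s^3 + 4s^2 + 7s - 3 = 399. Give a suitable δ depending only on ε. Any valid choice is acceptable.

δ = min(1, ε/186)

Let ε > 0. We want δ > 0 such that 0 < |s − 6| < δ implies |(s^3 + 4s^2 + 7s - 3) − 399| < ε.
(s^3 + 4s^2 + 7s - 3) − 399 = s^3 + 4s^2 + 7s - 402 = (s − 6)(s^2 + 10s + 67).
So |(s^3 + 4s^2 + 7s - 3) − 399| = |s − 6|·|s^2 + 10s + 67|.
Assume first that |s − 6| < 1, so |s| < 7. Then |s^2 + 10s + 67| ≤ 7^2 + 10·7 + 67 = 186.
Hence |(s^3 + 4s^2 + 7s - 3) − 399| ≤ 186|s − 6| < ε provided |s − 6| < ε/186.
Take δ = min(1, ε/186). Then 0 < |s − 6| < δ gives both |s − 6| < 1 and |s − 6| < ε/186, so |(s^3 + 4s^2 + 7s - 3) − 399| < ε.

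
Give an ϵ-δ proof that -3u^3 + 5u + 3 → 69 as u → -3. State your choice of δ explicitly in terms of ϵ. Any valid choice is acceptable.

Let ϵ > 0 be given. We want δ > 0 such that 0 < |u + 3| < δ implies |(-3u^3 + 5u + 3) − 69| < ϵ.
(-3u^3 + 5u + 3) − 69 = -3u^3 + 5u - 66 = (u + 3)(-3u^2 + 9u - 22).
So |(-3u^3 + 5u + 3) − 69| = |u + 3|·|-3u^2 + 9u - 22|.
Require δ ≤ 2. Then |u + 3| < 2 gives |u| < 5, and by the triangle inequality |-3u^2 + 9u - 22| ≤ 3·5^2 + 9·5 + 22 = 142.
Hence |(-3u^3 + 5u + 3) − 69| ≤ 142|u + 3| < ϵ provided |u + 3| < ϵ/142.
Take δ = min(2, ϵ/142). Then 0 < |u + 3| < δ gives both |u + 3| < 2 and |u + 3| < ϵ/142, so |(-3u^3 + 5u + 3) − 69| < ϵ.

δ = min(2, ϵ/142)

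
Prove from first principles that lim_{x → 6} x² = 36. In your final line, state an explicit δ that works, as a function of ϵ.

Let ϵ > 0. We seek δ > 0 with 0 < |x − 6| < δ ⇒ |x² − 36| < ϵ.
Factor: x² − 36 = (x − 6)(x + 6), so |x² − 36| = |x − 6|·|x + 6|.
Restrict δ ≤ 2. Then |x − 6| < 2 gives |x| < 8, so by the triangle inequality |x + 6| ≤ 8 + 6 = 14.
Hence |x² − 36| ≤ 14|x − 6|, which is < ϵ once |x − 6| < ϵ/14.
Take δ = min(2, ϵ/14). If 0 < |x − 6| < δ then both bounds hold and |x² − 36| ≤ 14|x − 6| < 14·(ϵ/14) = ϵ.

δ = min(2, ϵ/14)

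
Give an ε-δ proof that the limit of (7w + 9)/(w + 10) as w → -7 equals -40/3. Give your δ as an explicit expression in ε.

Let ε > 0. We want δ > 0 with 0 < |w + 7| < δ ⇒ |(7w + 9)/(w + 10) + 40/3| < ε.
Combining over a common denominator, (7w + 9)/(w + 10) + 40/3 = [(7w + 9)·3 − (-40)·(w + 10)] / [3·(w + 10)] = 61(w + 7) / (3(w + 10)).
So |(7w + 9)/(w + 10) + 40/3| = 61|w + 7| / (3·|w + 10|).
Restrict δ ≤ 3/2. Then |w + 7| < 3/2 gives |w + 10| = |(w + 7) + 3| ≥ 3 − 3/2 = 3/2.
Hence |(7w + 9)/(w + 10) + 40/3| < 61|w + 7|/(3·(3/2)) = (122/9)|w + 7|, which is < ε once |w + 7| < (9/122)ε.
Take δ = min(3/2, (9/122)ε). Then 0 < |w + 7| < δ forces both bounds, so |(7w + 9)/(w + 10) + 40/3| < ε.

δ = min(3/2, (9/122)ε)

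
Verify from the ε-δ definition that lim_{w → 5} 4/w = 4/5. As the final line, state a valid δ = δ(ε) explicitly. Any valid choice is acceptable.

δ = min(5/2, (25/8)ε)

Let ε > 0. We seek δ > 0 such that 0 < |w − 5| < δ implies |4/w − (4/5)| < ε.
|4/w − (4/5)| = 4·|5 − w|/(5·|w|) = 4|w − 5|/(5|w|).
Require δ ≤ 5/2 so that |w| > 5 − 5/2 = 5/2, hence 5|w| > 25/2.
Then |4/w − (4/5)| < 4|w − 5|/(25/2), which is < ε when |w − 5| < (25/8)ε.
Take δ = min(5/2, (25/8)ε). Then 0 < |w − 5| < δ gives both |w − 5| < 5/2 and |w − 5| < (25/8)ε, so |4/w − (4/5)| < ε.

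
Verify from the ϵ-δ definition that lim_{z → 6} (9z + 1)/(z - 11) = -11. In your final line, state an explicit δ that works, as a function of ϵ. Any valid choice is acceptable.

Let ϵ > 0. We want δ > 0 with 0 < |z − 6| < δ ⇒ |(9z + 1)/(z - 11) + 11| < ϵ.
Combining over a common denominator, (9z + 1)/(z - 11) + 11 = [(9z + 1)·(-5) − 55·(z - 11)] / [(-5)·(z - 11)] = -100(z − 6) / ((-5)(z - 11)).
So |(9z + 1)/(z - 11) + 11| = 100|z − 6| / (5·|z − 11|).
Restrict δ ≤ 5/2. Then |z − 6| < 5/2 gives |z − 11| = |(z − 6) + (-5)| ≥ 5 − 5/2 = 5/2.
Hence |(9z + 1)/(z - 11) + 11| < 100|z − 6|/(5·(5/2)) = 8|z − 6|, which is < ϵ once |z − 6| < (1/8)ϵ.
Take δ = min(5/2, (1/8)ϵ). Then 0 < |z − 6| < δ forces both bounds, so |(9z + 1)/(z - 11) + 11| < ϵ.

δ = min(5/2, (1/8)ϵ)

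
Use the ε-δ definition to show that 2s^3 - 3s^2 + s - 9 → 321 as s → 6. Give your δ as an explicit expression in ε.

Suppose ε > 0. We want δ > 0 such that 0 < |s − 6| < δ implies |(2s^3 - 3s^2 + s - 9) − 321| < ε.
(2s^3 - 3s^2 + s - 9) − 321 = 2s^3 - 3s^2 + s - 330 = (s − 6)(2s^2 + 9s + 55).
So |(2s^3 - 3s^2 + s - 9) − 321| = |s − 6|·|2s^2 + 9s + 55|.
Assume first that |s − 6| < 1, so |s| < 7. Then |2s^2 + 9s + 55| ≤ 2·7^2 + 9·7 + 55 = 216.
Hence |(2s^3 - 3s^2 + s - 9) − 321| ≤ 216|s − 6| < ε provided |s − 6| < ε/216.
Take δ = min(1, ε/216). Then 0 < |s − 6| < δ gives both |s − 6| < 1 and |s − 6| < ε/216, so |(2s^3 - 3s^2 + s - 9) − 321| < ε.

δ = min(1, ε/216)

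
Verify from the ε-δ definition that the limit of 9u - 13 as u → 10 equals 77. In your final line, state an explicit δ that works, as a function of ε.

δ = ε/9

Suppose ε > 0. We need δ > 0 so that 0 < |u − 10| < δ implies |(9u - 13) − 77| < ε.
Since (9u - 13) − 77 = 9(u − 10), we have |(9u - 13) − 77| = 9|u − 10|.
Thus it suffices that |u − 10| < ε/9.
Choosing δ = ε/9 gives |(9u - 13) − 77| = 9|u − 10| < ε whenever |u − 10| < δ.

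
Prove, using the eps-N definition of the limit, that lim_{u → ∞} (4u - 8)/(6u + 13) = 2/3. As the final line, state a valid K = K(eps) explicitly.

Let eps > 0. We seek K > 0 such that u > K implies |(4u - 8)/(6u + 13) − (2/3)| < eps.
(4u - 8)/(6u + 13) − (2/3) = (6(4u - 8) − 4(6u + 13)) / (6(6u + 13)) = -100/(6(6u + 13)).
For u > 0 we have 6u + 13 > 6u, so |(4u - 8)/(6u + 13) − (2/3)| = 100/(6(6u + 13)) < 100/(6·6u) = (25/9)/u.
Thus |(4u - 8)/(6u + 13) − (2/3)| < eps whenever u > (25/9)/eps.
Take K = (25/9)/eps. If u > K then |(4u - 8)/(6u + 13) − (2/3)| < (25/9)/u < eps.

K = (25/9)/eps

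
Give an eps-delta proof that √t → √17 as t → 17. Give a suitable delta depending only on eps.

delta = min(17, √17·eps)

Let eps > 0. We want delta > 0 such that 0 < |t − 17| < delta implies |√t − √17| < eps.
Rationalise: √t − √17 = (t − 17)/(√t + √17), so |√t − √17| = |t − 17|/(√t + √17).
Restrict delta ≤ 17 so that |t − 17| < 17 forces t > 0, and then √t + √17 > √17.
Hence |√t − √17| < |t − 17|/√17, which is < eps once |t − 17| < √17·eps.
Take delta = min(17, √17·eps). If 0 < |t − 17| < delta then t > 0 and |√t − √17| < |t − 17|/√17 < eps.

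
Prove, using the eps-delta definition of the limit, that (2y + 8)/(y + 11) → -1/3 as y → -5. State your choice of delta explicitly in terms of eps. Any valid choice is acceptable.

delta = min(3, (9/7)eps)

Let eps > 0 be given. We want delta > 0 with 0 < |y + 5| < delta ⇒ |(2y + 8)/(y + 11) + 1/3| < eps.
Combining over a common denominator, (2y + 8)/(y + 11) + 1/3 = [(2y + 8)·6 − (-2)·(y + 11)] / [6·(y + 11)] = 14(y + 5) / (6(y + 11)).
So |(2y + 8)/(y + 11) + 1/3| = 14|y + 5| / (6·|y + 11|).
Restrict delta ≤ 3. Then |y + 5| < 3 gives |y + 11| = |(y + 5) + 6| ≥ 6 − 3 = 3.
Hence |(2y + 8)/(y + 11) + 1/3| < 14|y + 5|/(6·3) = (7/9)|y + 5|, which is < eps once |y + 5| < (9/7)eps.
Take delta = min(3, (9/7)eps). Then 0 < |y + 5| < delta forces both bounds, so |(2y + 8)/(y + 11) + 1/3| < eps.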